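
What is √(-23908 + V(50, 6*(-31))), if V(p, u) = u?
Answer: I*√24094 ≈ 155.22*I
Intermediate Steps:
√(-23908 + V(50, 6*(-31))) = √(-23908 + 6*(-31)) = √(-23908 - 186) = √(-24094) = I*√24094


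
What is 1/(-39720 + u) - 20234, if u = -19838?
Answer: -1205096573/59558 ≈ -20234.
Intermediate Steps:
1/(-39720 + u) - 20234 = 1/(-39720 - 19838) - 20234 = 1/(-59558) - 20234 = -1/59558 - 20234 = -1205096573/59558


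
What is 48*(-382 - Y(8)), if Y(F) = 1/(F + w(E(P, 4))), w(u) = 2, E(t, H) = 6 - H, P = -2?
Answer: -91704/5 ≈ -18341.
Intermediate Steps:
Y(F) = 1/(2 + F) (Y(F) = 1/(F + 2) = 1/(2 + F))
48*(-382 - Y(8)) = 48*(-382 - 1/(2 + 8)) = 48*(-382 - 1/10) = 48*(-3821/10) = -91704/5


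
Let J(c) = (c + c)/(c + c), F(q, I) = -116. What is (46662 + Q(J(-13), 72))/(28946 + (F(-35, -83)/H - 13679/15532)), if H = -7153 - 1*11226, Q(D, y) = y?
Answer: 13340810456952/8262751625459 ≈ 1.6146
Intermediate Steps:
J(c) = 1 (J(c) = (2*c)/((2*c)) = (2*c)*(1/(2*c)) = 1)
H = -18379 (H = -7153 - 11226 = -18379)
(46662 + Q(J(-13), 72))/(28946 + (F(-35, -83)/H - 13679/15532)) = (46662 + 72)/(28946 + (-116/(-18379) - 13679/15532)) = 46734/(28946 + (-116*(-1/18379) - 13679*1/15532)) = 46734/(28946 + (116/18379 - 13679/15532)) = 46734/(28946 - 249604629/285462628) = 46734/(8262751625459/285462628) = 46734*(285462628/8262751625459) = 13340810456952/8262751625459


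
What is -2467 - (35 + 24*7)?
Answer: -2670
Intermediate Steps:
-2467 - (35 + 24*7) = -2467 - (35 + 168) = -2467 - 1*203 = -2467 - 203 = -2670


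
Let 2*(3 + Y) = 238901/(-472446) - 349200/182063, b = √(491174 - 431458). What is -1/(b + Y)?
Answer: -737552926630327756284/10454005028275083157555895 - 350228129322746672928*√14929/10454005028275083157555895 ≈ -0.0041640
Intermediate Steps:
b = 2*√14929 (b = √59716 = 2*√14929 ≈ 244.37)
Y = -55735599427/13233067092 (Y = -3 + (238901/(-472446) - 349200/182063)/2 = -3 + (238901*(-1/472446) - 349200*1/182063)/2 = -3 + (-18377/36342 - 349200/182063)/2 = -3 + (½)*(-16036398151/6616533546) = -3 - 16036398151/13233067092 = -55735599427/13233067092 ≈ -4.2118)
-1/(b + Y) = -1/(2*√14929 - 55735599427/13233067092) = -1/(-55735599427/13233067092 + 2*√14929)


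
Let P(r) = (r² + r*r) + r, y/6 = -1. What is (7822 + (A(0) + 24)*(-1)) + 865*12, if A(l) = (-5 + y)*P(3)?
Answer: 18409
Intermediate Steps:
y = -6 (y = 6*(-1) = -6)
P(r) = r + 2*r² (P(r) = (r² + r²) + r = 2*r² + r = r + 2*r²)
A(l) = -231 (A(l) = (-5 - 6)*(3*(1 + 2*3)) = -33*(1 + 6) = -33*7 = -11*21 = -231)
(7822 + (A(0) + 24)*(-1)) + 865*12 = (7822 + (-231 + 24)*(-1)) + 865*12 = (7822 - 207*(-1)) + 10380 = (7822 + 207) + 10380 = 8029 + 10380 = 18409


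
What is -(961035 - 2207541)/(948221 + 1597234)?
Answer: 415502/848485 ≈ 0.48970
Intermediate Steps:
-(961035 - 2207541)/(948221 + 1597234) = -(-1246506)/2545455 = -1*(-415502/848485) = 415502/848485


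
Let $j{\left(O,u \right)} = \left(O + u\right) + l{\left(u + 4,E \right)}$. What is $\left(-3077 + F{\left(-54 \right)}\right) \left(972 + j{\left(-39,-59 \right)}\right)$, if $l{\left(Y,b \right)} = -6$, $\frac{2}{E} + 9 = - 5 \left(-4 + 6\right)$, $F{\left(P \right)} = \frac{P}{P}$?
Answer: $-2669968$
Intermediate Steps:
$F{\left(P \right)} = 1$
$E = - \frac{2}{19}$ ($E = \frac{2}{-9 - 5 \left(-4 + 6\right)} = \frac{2}{-9 - 10} = \frac{2}{-19} = 2 \left(- \frac{1}{19}\right) = - \frac{2}{19} \approx -0.10526$)
$j{\left(O,u \right)} = -6 + O + u$ ($j{\left(O,u \right)} = \left(O + u\right) - 6 = -6 + O + u$)
$\left(-3077 + F{\left(-54 \right)}\right) \left(972 + j{\left(-39,-59 \right)}\right) = \left(-3077 + 1\right) \left(972 - 104\right) = - 3076 \left(972 - 104\right) = \left(-3076\right) 868 = -2669968$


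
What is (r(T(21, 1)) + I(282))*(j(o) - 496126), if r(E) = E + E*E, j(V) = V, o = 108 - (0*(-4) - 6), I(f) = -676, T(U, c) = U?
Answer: 106146568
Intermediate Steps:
o = 114 (o = 108 - (0 - 6) = 108 - 1*(-6) = 108 + 6 = 114)
r(E) = E + E²
(r(T(21, 1)) + I(282))*(j(o) - 496126) = (21*(1 + 21) - 676)*(114 - 496126) = (21*22 - 676)*(-496012) = (462 - 676)*(-496012) = -214*(-496012) = 106146568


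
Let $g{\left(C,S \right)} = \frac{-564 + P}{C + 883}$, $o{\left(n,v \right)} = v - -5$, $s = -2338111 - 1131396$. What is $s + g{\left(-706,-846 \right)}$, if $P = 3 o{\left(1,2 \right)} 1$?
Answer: $- \frac{204701094}{59} \approx -3.4695 \cdot 10^{6}$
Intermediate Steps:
$s = -3469507$
$o{\left(n,v \right)} = 5 + v$ ($o{\left(n,v \right)} = v + 5 = 5 + v$)
$P = 21$ ($P = 3 \left(5 + 2\right) 1 = 3 \cdot 7 \cdot 1 = 21 \cdot 1 = 21$)
$g{\left(C,S \right)} = - \frac{543}{883 + C}$ ($g{\left(C,S \right)} = \frac{-564 + 21}{C + 883} = - \frac{543}{883 + C}$)
$s + g{\left(-706,-846 \right)} = -3469507 - \frac{543}{883 - 706} = -3469507 - \frac{543}{177} = -3469507 - \frac{181}{59} = - \frac{204701094}{59}$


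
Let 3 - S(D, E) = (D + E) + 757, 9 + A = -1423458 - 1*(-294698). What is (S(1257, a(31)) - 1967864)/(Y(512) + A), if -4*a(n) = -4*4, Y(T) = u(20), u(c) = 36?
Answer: 1969879/1128733 ≈ 1.7452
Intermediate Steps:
A = -1128769 (A = -9 + (-1423458 - 1*(-294698)) = -9 + (-1423458 + 294698) = -9 - 1128760 = -1128769)
Y(T) = 36
a(n) = 4 (a(n) = -(-1)*4 = -1/4*(-16) = 4)
S(D, E) = -754 - D - E (S(D, E) = 3 - ((D + E) + 757) = 3 - (757 + D + E) = 3 + (-757 - D - E) = -754 - D - E)
(S(1257, a(31)) - 1967864)/(Y(512) + A) = ((-754 - 1*1257 - 1*4) - 1967864)/(36 - 1128769) = ((-754 - 1257 - 4) - 1967864)/(-1128733) = (-2015 - 1967864)*(-1/1128733) = -1969879*(-1/1128733) = 1969879/1128733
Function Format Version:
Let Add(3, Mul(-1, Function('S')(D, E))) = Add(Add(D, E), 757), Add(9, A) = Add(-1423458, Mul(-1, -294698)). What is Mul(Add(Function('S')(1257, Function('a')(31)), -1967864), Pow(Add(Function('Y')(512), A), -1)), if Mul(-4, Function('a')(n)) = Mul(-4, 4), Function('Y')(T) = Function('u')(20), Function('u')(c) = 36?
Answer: Rational(1969879, 1128733) ≈ 1.7452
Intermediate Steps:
A = -1128769 (A = Add(-9, Add(-1423458, Mul(-1, -294698))) = Add(-9, Add(-1423458, 294698)) = Add(-9, -1128760) = -1128769)
Function('Y')(T) = 36
Function('a')(n) = 4 (Function('a')(n) = Mul(Rational(-1, 4), Mul(-4, 4)) = Mul(Rational(-1, 4), -16) = 4)
Function('S')(D, E) = Add(-754, Mul(-1, D), Mul(-1, E)) (Function('S')(D, E) = Add(3, Mul(-1, Add(Add(D, E), 757))) = Add(3, Mul(-1, Add(757, D, E))) = Add(3, Add(-757, Mul(-1, D), Mul(-1, E))) = Add(-754, Mul(-1, D), Mul(-1, E)))
Mul(Add(Function('S')(1257, Function('a')(31)), -1967864), Pow(Add(Function('Y')(512), A), -1)) = Mul(Add(Add(-754, Mul(-1, 1257), Mul(-1, 4)), -1967864), Pow(Add(36, -1128769), -1)) = Mul(Add(Add(-754, -1257, -4), -1967864), Pow(-1128733, -1)) = Mul(Add(-2015, -1967864), Rational(-1, 1128733)) = Mul(-1969879, Rational(-1, 1128733)) = Rational(1969879, 1128733)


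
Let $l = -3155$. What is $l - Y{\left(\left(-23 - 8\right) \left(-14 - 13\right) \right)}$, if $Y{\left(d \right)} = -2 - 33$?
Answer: $-3120$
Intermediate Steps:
$Y{\left(d \right)} = -35$ ($Y{\left(d \right)} = -2 - 33 = -35$)
$l - Y{\left(\left(-23 - 8\right) \left(-14 - 13\right) \right)} = -3155 - -35 = -3155 + 35 = -3120$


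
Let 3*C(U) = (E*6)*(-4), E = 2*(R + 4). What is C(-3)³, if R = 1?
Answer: -512000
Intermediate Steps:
E = 10 (E = 2*(1 + 4) = 2*5 = 10)
C(U) = -80 (C(U) = ((10*6)*(-4))/3 = (60*(-4))/3 = (⅓)*(-240) = -80)
C(-3)³ = (-80)³ = -512000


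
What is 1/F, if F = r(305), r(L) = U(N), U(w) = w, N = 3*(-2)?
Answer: -⅙ ≈ -0.16667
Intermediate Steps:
N = -6
r(L) = -6
F = -6
1/F = 1/(-6) = -⅙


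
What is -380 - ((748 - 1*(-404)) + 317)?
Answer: -1849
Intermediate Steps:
-380 - ((748 - 1*(-404)) + 317) = -380 - ((748 + 404) + 317) = -380 - (1152 + 317) = -380 - 1*1469 = -380 - 1469 = -1849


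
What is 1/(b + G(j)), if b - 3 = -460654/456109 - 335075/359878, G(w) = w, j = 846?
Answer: 164143594702/139039301938611 ≈ 0.0011806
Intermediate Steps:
b = 173820820719/164143594702 (b = 3 + (-460654/456109 - 335075/359878) = 3 - 318609963387/164143594702 = 173820820719/164143594702 ≈ 1.0590)
1/(b + G(j)) = 1/(173820820719/164143594702 + 846) = 1/(139039301938611/164143594702) = 164143594702/139039301938611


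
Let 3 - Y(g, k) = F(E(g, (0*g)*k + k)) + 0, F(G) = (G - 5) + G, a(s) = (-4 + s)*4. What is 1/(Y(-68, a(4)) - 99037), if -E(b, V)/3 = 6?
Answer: -1/98993 ≈ -1.0102e-5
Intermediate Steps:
a(s) = -16 + 4*s
E(b, V) = -18 (E(b, V) = -3*6 = -18)
F(G) = -5 + 2*G (F(G) = (-5 + G) + G = -5 + 2*G)
Y(g, k) = 44 (Y(g, k) = 3 - ((-5 + 2*(-18)) + 0) = 3 - ((-5 - 36) + 0) = 3 - (-41 + 0) = 3 - 1*(-41) = 3 + 41 = 44)
1/(Y(-68, a(4)) - 99037) = 1/(44 - 99037) = 1/(-98993) = -1/98993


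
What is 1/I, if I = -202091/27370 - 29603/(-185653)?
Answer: -5081322610/36708566313 ≈ -0.13842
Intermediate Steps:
I = -36708566313/5081322610 (I = -202091*1/27370 - 29603*(-1/185653) = -202091/27370 + 29603/185653 = -36708566313/5081322610 ≈ -7.2242)
1/I = 1/(-36708566313/5081322610) = -5081322610/36708566313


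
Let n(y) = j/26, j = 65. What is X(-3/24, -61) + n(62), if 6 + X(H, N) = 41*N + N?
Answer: -5131/2 ≈ -2565.5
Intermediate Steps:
X(H, N) = -6 + 42*N (X(H, N) = -6 + (41*N + N) = -6 + 42*N)
n(y) = 5/2 (n(y) = 65/26 = 65*(1/26) = 5/2)
X(-3/24, -61) + n(62) = (-6 + 42*(-61)) + 5/2 = (-6 - 2562) + 5/2 = -2568 + 5/2 = -5131/2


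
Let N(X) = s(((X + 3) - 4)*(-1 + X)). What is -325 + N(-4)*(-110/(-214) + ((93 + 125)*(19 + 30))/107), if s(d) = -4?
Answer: -77723/107 ≈ -726.38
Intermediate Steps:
N(X) = -4
-325 + N(-4)*(-110/(-214) + ((93 + 125)*(19 + 30))/107) = -325 - 4*(-110/(-214) + ((93 + 125)*(19 + 30))/107) = -325 - 4*(-110*(-1/214) + (218*49)*(1/107)) = -325 - 4*(55/107 + 10682*(1/107)) = -325 - 4*(55/107 + 10682/107) = -325 - 4*10737/107 = -325 - 42948/107 = -77723/107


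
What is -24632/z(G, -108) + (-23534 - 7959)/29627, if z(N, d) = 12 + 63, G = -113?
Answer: -732134239/2222025 ≈ -329.49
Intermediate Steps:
z(N, d) = 75
-24632/z(G, -108) + (-23534 - 7959)/29627 = -24632/75 + (-23534 - 7959)/29627 = -24632*1/75 - 31493*1/29627 = -24632/75 - 31493/29627 = -732134239/2222025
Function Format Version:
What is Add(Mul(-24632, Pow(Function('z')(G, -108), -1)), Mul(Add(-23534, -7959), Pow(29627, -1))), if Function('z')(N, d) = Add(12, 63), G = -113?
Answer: Rational(-732134239, 2222025) ≈ -329.49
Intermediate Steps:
Function('z')(N, d) = 75
Add(Mul(-24632, Pow(Function('z')(G, -108), -1)), Mul(Add(-23534, -7959), Pow(29627, -1))) = Add(Mul(-24632, Pow(75, -1)), Mul(Add(-23534, -7959), Pow(29627, -1))) = Add(Mul(-24632, Rational(1, 75)), Mul(-31493, Rational(1, 29627))) = Add(Rational(-24632, 75), Rational(-31493, 29627)) = Rational(-732134239, 2222025)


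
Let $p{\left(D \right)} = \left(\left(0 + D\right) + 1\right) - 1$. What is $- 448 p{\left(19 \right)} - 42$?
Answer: $-8554$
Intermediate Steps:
$p{\left(D \right)} = D$ ($p{\left(D \right)} = \left(D + 1\right) - 1 = \left(1 + D\right) - 1 = D$)
$- 448 p{\left(19 \right)} - 42 = \left(-448\right) 19 - 42 = -8512 - 42 = -8554$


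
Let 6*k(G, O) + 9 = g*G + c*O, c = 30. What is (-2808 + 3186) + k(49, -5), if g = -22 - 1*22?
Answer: -47/6 ≈ -7.8333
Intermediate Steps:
g = -44 (g = -22 - 22 = -44)
k(G, O) = -3/2 + 5*O - 22*G/3 (k(G, O) = -3/2 + (-44*G + 30*O)/6 = -3/2 + (5*O - 22*G/3) = -3/2 + 5*O - 22*G/3)
(-2808 + 3186) + k(49, -5) = (-2808 + 3186) + (-3/2 + 5*(-5) - 22/3*49) = 378 + (-3/2 - 25 - 1078/3) = 378 - 2315/6 = -47/6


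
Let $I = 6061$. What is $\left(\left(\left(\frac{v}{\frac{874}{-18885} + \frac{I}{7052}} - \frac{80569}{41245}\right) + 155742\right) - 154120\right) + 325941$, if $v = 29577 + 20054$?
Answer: $\frac{15360693142700234}{39528966005} \approx 3.8859 \cdot 10^{5}$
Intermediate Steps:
$v = 49631$
$\left(\left(\left(\frac{v}{\frac{874}{-18885} + \frac{I}{7052}} - \frac{80569}{41245}\right) + 155742\right) - 154120\right) + 325941 = \left(\left(\left(\frac{49631}{\frac{874}{-18885} + \frac{6061}{7052}} - \frac{80569}{41245}\right) + 155742\right) - 154120\right) + 325941 = \left(\left(\left(\frac{49631}{874 \left(- \frac{1}{18885}\right) + 6061 \cdot \frac{1}{7052}} - \frac{713}{365}\right) + 155742\right) - 154120\right) + 325941 = \left(\left(\left(\frac{49631}{- \frac{874}{18885} + \frac{6061}{7052}} - \frac{713}{365}\right) + 155742\right) - 154120\right) + 325941 = \left(\left(\left(\frac{49631}{\frac{108298537}{133177020}} - \frac{713}{365}\right) + 155742\right) - 154120\right) + 325941 = \left(\left(\left(49631 \cdot \frac{133177020}{108298537} - \frac{713}{365}\right) + 155742\right) - 154120\right) + 325941 = \left(\left(\left(\frac{6609708679620}{108298537} - \frac{713}{365}\right) + 155742\right) - 154120\right) + 325941 = \left(\left(\frac{2412466451204419}{39528966005} + 155742\right) - 154120\right) + 325941 = \left(\frac{8568786674755129}{39528966005} - 154120\right) + 325941 = \frac{2476582434064529}{39528966005} + 325941 = \frac{15360693142700234}{39528966005}$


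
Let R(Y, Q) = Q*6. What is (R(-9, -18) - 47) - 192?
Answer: -347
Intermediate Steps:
R(Y, Q) = 6*Q
(R(-9, -18) - 47) - 192 = (6*(-18) - 47) - 192 = (-108 - 47) - 192 = -155 - 192 = -347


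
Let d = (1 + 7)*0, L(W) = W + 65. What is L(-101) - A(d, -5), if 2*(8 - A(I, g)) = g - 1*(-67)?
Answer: -13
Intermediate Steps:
L(W) = 65 + W
d = 0 (d = 8*0 = 0)
A(I, g) = -51/2 - g/2 (A(I, g) = 8 - (g - 1*(-67))/2 = 8 - (g + 67)/2 = 8 - (67 + g)/2 = 8 + (-67/2 - g/2) = -51/2 - g/2)
L(-101) - A(d, -5) = (65 - 101) - (-51/2 - 1/2*(-5)) = -36 - (-51/2 + 5/2) = -36 - 1*(-23) = -36 + 23 = -13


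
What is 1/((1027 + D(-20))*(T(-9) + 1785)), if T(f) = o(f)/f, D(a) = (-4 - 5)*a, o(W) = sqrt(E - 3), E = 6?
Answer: 2835/6107993254 + 3*sqrt(3)/103835885318 ≈ 4.6420e-7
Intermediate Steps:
o(W) = sqrt(3) (o(W) = sqrt(6 - 3) = sqrt(3))
D(a) = -9*a
T(f) = sqrt(3)/f
1/((1027 + D(-20))*(T(-9) + 1785)) = 1/((1027 - 9*(-20))*(sqrt(3)/(-9) + 1785)) = 1/((1027 + 180)*(sqrt(3)*(-1/9) + 1785)) = 1/(1207*(-sqrt(3)/9 + 1785)) = 1/(1207*(1785 - sqrt(3)/9)) = 1/(2154495 - 1207*sqrt(3)/9)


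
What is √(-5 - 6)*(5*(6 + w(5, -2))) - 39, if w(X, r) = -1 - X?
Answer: -39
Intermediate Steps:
√(-5 - 6)*(5*(6 + w(5, -2))) - 39 = √(-5 - 6)*(5*(6 + (-1 - 1*5))) - 39 = √(-11)*(5*(6 + (-1 - 5))) - 39 = (I*√11)*(5*(6 - 6)) - 39 = (I*√11)*(5*0) - 39 = (I*√11)*0 - 39 = 0 - 39 = -39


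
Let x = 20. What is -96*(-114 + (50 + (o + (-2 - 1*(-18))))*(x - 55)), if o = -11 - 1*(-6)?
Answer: 215904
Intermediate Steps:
o = -5 (o = -11 + 6 = -5)
-96*(-114 + (50 + (o + (-2 - 1*(-18))))*(x - 55)) = -96*(-114 + (50 + (-5 + (-2 - 1*(-18))))*(20 - 55)) = -96*(-114 + (50 + (-5 + (-2 + 18)))*(-35)) = -96*(-114 + (50 + (-5 + 16))*(-35)) = -96*(-114 + (50 + 11)*(-35)) = -96*(-114 + 61*(-35)) = -96*(-114 - 2135) = -96*(-2249) = 215904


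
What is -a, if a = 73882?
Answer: -73882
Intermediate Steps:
-a = -1*73882 = -73882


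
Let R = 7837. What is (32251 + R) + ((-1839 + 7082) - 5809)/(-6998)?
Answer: 140268195/3499 ≈ 40088.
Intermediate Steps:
(32251 + R) + ((-1839 + 7082) - 5809)/(-6998) = (32251 + 7837) + ((-1839 + 7082) - 5809)/(-6998) = 40088 + (5243 - 5809)*(-1/6998) = 40088 - 566*(-1/6998) = 40088 + 283/3499 = 140268195/3499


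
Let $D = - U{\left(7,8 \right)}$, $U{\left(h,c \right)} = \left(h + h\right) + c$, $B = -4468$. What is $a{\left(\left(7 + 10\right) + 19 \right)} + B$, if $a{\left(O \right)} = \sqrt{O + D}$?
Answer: $-4468 + \sqrt{14} \approx -4464.3$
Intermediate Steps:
$U{\left(h,c \right)} = c + 2 h$ ($U{\left(h,c \right)} = 2 h + c = c + 2 h$)
$D = -22$ ($D = - (8 + 2 \cdot 7) = - (8 + 14) = \left(-1\right) 22 = -22$)
$a{\left(O \right)} = \sqrt{-22 + O}$ ($a{\left(O \right)} = \sqrt{O - 22} = \sqrt{-22 + O}$)
$a{\left(\left(7 + 10\right) + 19 \right)} + B = \sqrt{-22 + \left(\left(7 + 10\right) + 19\right)} - 4468 = \sqrt{-22 + \left(17 + 19\right)} - 4468 = \sqrt{-22 + 36} - 4468 = \sqrt{14} - 4468 = -4468 + \sqrt{14}$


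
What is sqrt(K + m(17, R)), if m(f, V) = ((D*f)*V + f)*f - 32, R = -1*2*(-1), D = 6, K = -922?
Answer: sqrt(2803) ≈ 52.943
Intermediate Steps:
R = 2 (R = -2*(-1) = 2)
m(f, V) = -32 + f*(f + 6*V*f) (m(f, V) = ((6*f)*V + f)*f - 32 = (6*V*f + f)*f - 32 = (f + 6*V*f)*f - 32 = f*(f + 6*V*f) - 32 = -32 + f*(f + 6*V*f))
sqrt(K + m(17, R)) = sqrt(-922 + (-32 + 17**2 + 6*2*17**2)) = sqrt(-922 + (-32 + 289 + 6*2*289)) = sqrt(-922 + (-32 + 289 + 3468)) = sqrt(-922 + 3725) = sqrt(2803)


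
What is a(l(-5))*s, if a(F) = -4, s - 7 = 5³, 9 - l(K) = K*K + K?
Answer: -528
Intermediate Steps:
l(K) = 9 - K - K² (l(K) = 9 - (K*K + K) = 9 - (K² + K) = 9 - (K + K²) = 9 + (-K - K²) = 9 - K - K²)
s = 132 (s = 7 + 5³ = 7 + 125 = 132)
a(l(-5))*s = -4*132 = -528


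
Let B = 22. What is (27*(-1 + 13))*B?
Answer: 7128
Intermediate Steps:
(27*(-1 + 13))*B = (27*(-1 + 13))*22 = (27*12)*22 = 324*22 = 7128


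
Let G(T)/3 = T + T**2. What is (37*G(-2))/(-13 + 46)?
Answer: 74/11 ≈ 6.7273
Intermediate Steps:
G(T) = 3*T + 3*T**2 (G(T) = 3*(T + T**2) = 3*T + 3*T**2)
(37*G(-2))/(-13 + 46) = (37*(3*(-2)*(1 - 2)))/(-13 + 46) = (37*(3*(-2)*(-1)))/33 = (37*6)*(1/33) = 222*(1/33) = 74/11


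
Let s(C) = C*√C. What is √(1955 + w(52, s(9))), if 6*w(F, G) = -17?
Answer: √70278/6 ≈ 44.183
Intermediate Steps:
s(C) = C^(3/2)
w(F, G) = -17/6 (w(F, G) = (⅙)*(-17) = -17/6)
√(1955 + w(52, s(9))) = √(1955 - 17/6) = √(11713/6) = √70278/6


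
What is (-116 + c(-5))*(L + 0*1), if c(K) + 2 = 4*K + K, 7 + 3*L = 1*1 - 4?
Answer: 1430/3 ≈ 476.67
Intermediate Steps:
L = -10/3 (L = -7/3 + (1*1 - 4)/3 = -7/3 + (1 - 4)/3 = -7/3 + (⅓)*(-3) = -7/3 - 1 = -10/3 ≈ -3.3333)
c(K) = -2 + 5*K (c(K) = -2 + (4*K + K) = -2 + 5*K)
(-116 + c(-5))*(L + 0*1) = (-116 + (-2 + 5*(-5)))*(-10/3 + 0*1) = (-116 + (-2 - 25))*(-10/3 + 0) = (-116 - 27)*(-10/3) = -143*(-10/3) = 1430/3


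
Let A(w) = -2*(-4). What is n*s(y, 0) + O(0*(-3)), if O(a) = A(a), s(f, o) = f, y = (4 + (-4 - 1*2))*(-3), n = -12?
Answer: -64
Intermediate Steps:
y = 6 (y = (4 + (-4 - 2))*(-3) = (4 - 6)*(-3) = -2*(-3) = 6)
A(w) = 8
O(a) = 8
n*s(y, 0) + O(0*(-3)) = -12*6 + 8 = -72 + 8 = -64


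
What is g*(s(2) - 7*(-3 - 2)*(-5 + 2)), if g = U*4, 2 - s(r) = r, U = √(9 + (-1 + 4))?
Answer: -840*√3 ≈ -1454.9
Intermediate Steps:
U = 2*√3 (U = √(9 + 3) = √12 = 2*√3 ≈ 3.4641)
s(r) = 2 - r
g = 8*√3 (g = (2*√3)*4 = 8*√3 ≈ 13.856)
g*(s(2) - 7*(-3 - 2)*(-5 + 2)) = (8*√3)*((2 - 1*2) - 7*(-3 - 2)*(-5 + 2)) = (8*√3)*((2 - 2) - (-35)*(-3)) = (8*√3)*(0 - 7*15) = (8*√3)*(0 - 105) = (8*√3)*(-105) = -840*√3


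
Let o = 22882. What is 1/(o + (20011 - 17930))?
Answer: 1/24963 ≈ 4.0059e-5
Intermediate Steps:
1/(o + (20011 - 17930)) = 1/(22882 + (20011 - 17930)) = 1/(22882 + 2081) = 1/24963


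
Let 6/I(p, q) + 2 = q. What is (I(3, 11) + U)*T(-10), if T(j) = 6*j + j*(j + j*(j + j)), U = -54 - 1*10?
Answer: 372400/3 ≈ 1.2413e+5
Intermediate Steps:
I(p, q) = 6/(-2 + q)
U = -64 (U = -54 - 10 = -64)
T(j) = 6*j + j*(j + 2*j²) (T(j) = 6*j + j*(j + j*(2*j)) = 6*j + j*(j + 2*j²))
(I(3, 11) + U)*T(-10) = (6/(-2 + 11) - 64)*(-10*(6 - 10 + 2*(-10)²)) = (6/9 - 64)*(-10*(6 - 10 + 2*100)) = (6*(⅑) - 64)*(-10*(6 - 10 + 200)) = (⅔ - 64)*(-10*196) = -190/3*(-1960) = 372400/3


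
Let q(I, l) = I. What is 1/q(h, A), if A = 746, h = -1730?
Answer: -1/1730 ≈ -0.00057803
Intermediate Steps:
1/q(h, A) = 1/(-1730) = -1/1730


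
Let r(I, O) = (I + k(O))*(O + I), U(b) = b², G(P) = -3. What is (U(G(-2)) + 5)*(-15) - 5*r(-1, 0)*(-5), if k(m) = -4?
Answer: -85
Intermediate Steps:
r(I, O) = (-4 + I)*(I + O) (r(I, O) = (I - 4)*(O + I) = (-4 + I)*(I + O))
(U(G(-2)) + 5)*(-15) - 5*r(-1, 0)*(-5) = ((-3)² + 5)*(-15) - 5*((-1)² - 4*(-1) - 4*0 - 1*0)*(-5) = (9 + 5)*(-15) - 5*(1 + 4 + 0 + 0)*(-5) = 14*(-15) - 5*5*(-5) = -210 - 25*(-5) = -210 + 125 = -85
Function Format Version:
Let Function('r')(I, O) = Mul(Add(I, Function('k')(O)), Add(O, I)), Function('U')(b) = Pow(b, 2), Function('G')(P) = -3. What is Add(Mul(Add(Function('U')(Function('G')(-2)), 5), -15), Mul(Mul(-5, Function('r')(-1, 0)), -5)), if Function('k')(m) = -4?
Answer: -85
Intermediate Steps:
Function('r')(I, O) = Mul(Add(-4, I), Add(I, O)) (Function('r')(I, O) = Mul(Add(I, -4), Add(O, I)) = Mul(Add(-4, I), Add(I, O)))
Add(Mul(Add(Function('U')(Function('G')(-2)), 5), -15), Mul(Mul(-5, Function('r')(-1, 0)), -5)) = Add(Mul(Add(Pow(-3, 2), 5), -15), Mul(Mul(-5, Add(Pow(-1, 2), Mul(-4, -1), Mul(-4, 0), Mul(-1, 0))), -5)) = Add(Mul(Add(9, 5), -15), Mul(Mul(-5, Add(1, 4, 0, 0)), -5)) = Add(Mul(14, -15), Mul(Mul(-5, 5), -5)) = Add(-210, Mul(-25, -5)) = Add(-210, 125) = -85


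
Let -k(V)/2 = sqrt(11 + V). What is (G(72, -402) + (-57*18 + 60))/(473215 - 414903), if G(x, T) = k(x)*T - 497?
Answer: -1463/58312 + 201*sqrt(83)/14578 ≈ 0.10052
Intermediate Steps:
k(V) = -2*sqrt(11 + V)
G(x, T) = -497 - 2*T*sqrt(11 + x) (G(x, T) = (-2*sqrt(11 + x))*T - 497 = -2*T*sqrt(11 + x) - 497 = -497 - 2*T*sqrt(11 + x))
(G(72, -402) + (-57*18 + 60))/(473215 - 414903) = ((-497 - 2*(-402)*sqrt(11 + 72)) + (-57*18 + 60))/(473215 - 414903) = ((-497 - 2*(-402)*sqrt(83)) + (-1026 + 60))/58312 = ((-497 + 804*sqrt(83)) - 966)*(1/58312) = (-1463 + 804*sqrt(83))*(1/58312) = -1463/58312 + 201*sqrt(83)/14578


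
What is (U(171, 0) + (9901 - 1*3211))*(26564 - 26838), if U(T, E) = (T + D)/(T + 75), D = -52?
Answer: -225482683/123 ≈ -1.8332e+6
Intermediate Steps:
U(T, E) = (-52 + T)/(75 + T) (U(T, E) = (T - 52)/(T + 75) = (-52 + T)/(75 + T))
(U(171, 0) + (9901 - 1*3211))*(26564 - 26838) = ((-52 + 171)/(75 + 171) + (9901 - 1*3211))*(26564 - 26838) = (119/246 + (9901 - 3211))*(-274) = ((1/246)*119 + 6690)*(-274) = (119/246 + 6690)*(-274) = (1645859/246)*(-274) = -225482683/123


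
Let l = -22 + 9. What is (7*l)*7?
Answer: -637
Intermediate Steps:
l = -13
(7*l)*7 = (7*(-13))*7 = -91*7 = -637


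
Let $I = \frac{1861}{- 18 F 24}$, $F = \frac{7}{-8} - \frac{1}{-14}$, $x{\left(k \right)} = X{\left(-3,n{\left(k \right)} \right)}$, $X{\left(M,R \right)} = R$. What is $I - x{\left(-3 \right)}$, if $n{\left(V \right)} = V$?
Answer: $\frac{20317}{2430} \approx 8.3609$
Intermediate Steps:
$x{\left(k \right)} = k$
$F = - \frac{45}{56}$ ($F = 7 \left(- \frac{1}{8}\right) - - \frac{1}{14} = - \frac{7}{8} + \frac{1}{14} = - \frac{45}{56} \approx -0.80357$)
$I = \frac{13027}{2430}$ ($I = \frac{1861}{\left(-18\right) \left(- \frac{45}{56}\right) 24} = \frac{1861}{\frac{405}{28} \cdot 24} = \frac{1861}{\frac{2430}{7}} = 1861 \cdot \frac{7}{2430} = \frac{13027}{2430} \approx 5.3609$)
$I - x{\left(-3 \right)} = \frac{13027}{2430} - -3 = \frac{13027}{2430} + 3 = \frac{20317}{2430}$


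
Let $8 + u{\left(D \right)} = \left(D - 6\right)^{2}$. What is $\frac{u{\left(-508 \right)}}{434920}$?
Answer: $\frac{66047}{108730} \approx 0.60744$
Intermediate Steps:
$u{\left(D \right)} = -8 + \left(-6 + D\right)^{2}$ ($u{\left(D \right)} = -8 + \left(D - 6\right)^{2} = -8 + \left(-6 + D\right)^{2}$)
$\frac{u{\left(-508 \right)}}{434920} = \frac{-8 + \left(-6 - 508\right)^{2}}{434920} = \left(-8 + \left(-514\right)^{2}\right) \frac{1}{434920} = \left(-8 + 264196\right) \frac{1}{434920} = 264188 \cdot \frac{1}{434920} = \frac{66047}{108730}$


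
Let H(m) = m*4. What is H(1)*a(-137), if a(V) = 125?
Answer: 500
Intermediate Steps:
H(m) = 4*m
H(1)*a(-137) = (4*1)*125 = 4*125 = 500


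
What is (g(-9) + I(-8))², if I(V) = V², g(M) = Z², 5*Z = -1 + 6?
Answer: 4225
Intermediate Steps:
Z = 1 (Z = (-1 + 6)/5 = (⅕)*5 = 1)
g(M) = 1 (g(M) = 1² = 1)
(g(-9) + I(-8))² = (1 + (-8)²)² = (1 + 64)² = 65² = 4225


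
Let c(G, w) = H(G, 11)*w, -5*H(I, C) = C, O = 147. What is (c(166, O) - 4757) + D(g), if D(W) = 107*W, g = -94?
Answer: -75692/5 ≈ -15138.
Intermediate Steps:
H(I, C) = -C/5
c(G, w) = -11*w/5 (c(G, w) = (-⅕*11)*w = -11*w/5)
(c(166, O) - 4757) + D(g) = (-11/5*147 - 4757) + 107*(-94) = (-1617/5 - 4757) - 10058 = -25402/5 - 10058 = -75692/5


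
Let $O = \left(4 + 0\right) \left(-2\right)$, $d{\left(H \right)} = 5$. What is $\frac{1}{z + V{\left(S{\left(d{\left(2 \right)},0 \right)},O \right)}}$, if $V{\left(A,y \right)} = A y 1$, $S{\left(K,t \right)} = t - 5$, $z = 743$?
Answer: $\frac{1}{783} \approx 0.0012771$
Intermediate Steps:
$S{\left(K,t \right)} = -5 + t$
$O = -8$ ($O = 4 \left(-2\right) = -8$)
$V{\left(A,y \right)} = A y$
$\frac{1}{z + V{\left(S{\left(d{\left(2 \right)},0 \right)},O \right)}} = \frac{1}{743 + \left(-5 + 0\right) \left(-8\right)} = \frac{1}{743 - -40} = \frac{1}{743 + 40} = \frac{1}{783}$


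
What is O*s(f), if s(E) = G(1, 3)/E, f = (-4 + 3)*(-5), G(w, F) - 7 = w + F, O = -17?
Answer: -187/5 ≈ -37.400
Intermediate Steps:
G(w, F) = 7 + F + w (G(w, F) = 7 + (w + F) = 7 + (F + w) = 7 + F + w)
f = 5 (f = -1*(-5) = 5)
s(E) = 11/E (s(E) = (7 + 3 + 1)/E = 11/E)
O*s(f) = -187/5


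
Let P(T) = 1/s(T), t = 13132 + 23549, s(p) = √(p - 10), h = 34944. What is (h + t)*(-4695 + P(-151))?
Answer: -336279375 - 71625*I*√161/161 ≈ -3.3628e+8 - 5644.8*I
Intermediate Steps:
s(p) = √(-10 + p)
t = 36681
P(T) = (-10 + T)^(-½) (P(T) = 1/(√(-10 + T)) = (-10 + T)^(-½))
(h + t)*(-4695 + P(-151)) = (34944 + 36681)*(-4695 + (-10 - 151)^(-½)) = 71625*(-4695 + (-161)^(-½)) = 71625*(-4695 - I*√161/161) = -336279375 - 71625*I*√161/161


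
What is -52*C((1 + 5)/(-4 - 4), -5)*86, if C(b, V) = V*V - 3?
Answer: -98384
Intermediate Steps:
C(b, V) = -3 + V² (C(b, V) = V² - 3 = -3 + V²)
-52*C((1 + 5)/(-4 - 4), -5)*86 = -52*(-3 + (-5)²)*86 = -52*(-3 + 25)*86 = -52*22*86 = -1144*86 = -98384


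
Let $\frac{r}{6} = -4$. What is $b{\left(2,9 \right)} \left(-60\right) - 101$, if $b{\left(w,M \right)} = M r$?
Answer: $12859$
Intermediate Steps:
$r = -24$ ($r = 6 \left(-4\right) = -24$)
$b{\left(w,M \right)} = - 24 M$ ($b{\left(w,M \right)} = M \left(-24\right) = - 24 M$)
$b{\left(2,9 \right)} \left(-60\right) - 101 = \left(-24\right) 9 \left(-60\right) - 101 = \left(-216\right) \left(-60\right) - 101 = 12960 - 101 = 12859$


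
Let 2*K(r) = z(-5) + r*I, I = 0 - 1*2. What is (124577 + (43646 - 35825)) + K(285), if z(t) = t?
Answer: 264221/2 ≈ 1.3211e+5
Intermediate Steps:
I = -2 (I = 0 - 2 = -2)
K(r) = -5/2 - r (K(r) = (-5 + r*(-2))/2 = (-5 - 2*r)/2 = -5/2 - r)
(124577 + (43646 - 35825)) + K(285) = (124577 + (43646 - 35825)) + (-5/2 - 1*285) = (124577 + 7821) + (-5/2 - 285) = 132398 - 575/2 = 264221/2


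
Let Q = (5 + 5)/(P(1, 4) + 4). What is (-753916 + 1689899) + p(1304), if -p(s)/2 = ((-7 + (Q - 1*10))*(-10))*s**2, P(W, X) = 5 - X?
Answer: -509188817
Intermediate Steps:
Q = 2 (Q = (5 + 5)/((5 - 1*4) + 4) = 10/((5 - 4) + 4) = 10/(1 + 4) = 10/5 = 10*(1/5) = 2)
p(s) = -300*s**2 (p(s) = -2*(-7 + (2 - 1*10))*(-10)*s**2 = -2*(-7 + (2 - 10))*(-10)*s**2 = -2*(-7 - 8)*(-10)*s**2 = -2*(-15*(-10))*s**2 = -300*s**2)
(-753916 + 1689899) + p(1304) = (-753916 + 1689899) - 300*1304**2 = 935983 - 300*1700416 = 935983 - 510124800 = -509188817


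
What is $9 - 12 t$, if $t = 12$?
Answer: $-135$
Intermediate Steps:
$9 - 12 t = 9 - 144 = -135$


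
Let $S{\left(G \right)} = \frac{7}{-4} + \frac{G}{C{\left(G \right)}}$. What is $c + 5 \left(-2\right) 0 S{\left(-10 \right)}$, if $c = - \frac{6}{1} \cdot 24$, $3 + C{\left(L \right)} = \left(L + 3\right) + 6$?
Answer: $-144$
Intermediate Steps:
$C{\left(L \right)} = 6 + L$ ($C{\left(L \right)} = -3 + \left(\left(L + 3\right) + 6\right) = -3 + \left(\left(3 + L\right) + 6\right) = -3 + \left(9 + L\right) = 6 + L$)
$S{\left(G \right)} = - \frac{7}{4} + \frac{G}{6 + G}$ ($S{\left(G \right)} = \frac{7}{-4} + \frac{G}{6 + G} = 7 \left(- \frac{1}{4}\right) + \frac{G}{6 + G} = - \frac{7}{4} + \frac{G}{6 + G}$)
$c = -144$ ($c = \left(-6\right) 1 \cdot 24 = \left(-6\right) 24 = -144$)
$c + 5 \left(-2\right) 0 S{\left(-10 \right)} = -144 + 5 \left(-2\right) 0 \frac{3 \left(-14 - -10\right)}{4 \left(6 - 10\right)} = -144 + \left(-10\right) 0 \frac{3 \left(-14 + 10\right)}{4 \left(-4\right)} = -144 + 0 \cdot \frac{3}{4} \left(- \frac{1}{4}\right) \left(-4\right) = -144 + 0 \cdot \frac{3}{4} = -144 + 0 = -144$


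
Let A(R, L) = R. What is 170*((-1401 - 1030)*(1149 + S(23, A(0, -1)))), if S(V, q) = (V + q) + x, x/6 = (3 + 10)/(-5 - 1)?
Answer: -478979930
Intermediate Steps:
x = -13 (x = 6*((3 + 10)/(-5 - 1)) = 6*(13/(-6)) = 6*(13*(-1/6)) = 6*(-13/6) = -13)
S(V, q) = -13 + V + q (S(V, q) = (V + q) - 13 = -13 + V + q)
170*((-1401 - 1030)*(1149 + S(23, A(0, -1)))) = 170*((-1401 - 1030)*(1149 + (-13 + 23 + 0))) = 170*(-2431*(1149 + 10)) = 170*(-2431*1159) = 170*(-2817529) = -478979930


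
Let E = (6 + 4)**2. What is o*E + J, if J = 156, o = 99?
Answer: 10056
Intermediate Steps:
E = 100 (E = 10**2 = 100)
o*E + J = 99*100 + 156 = 9900 + 156 = 10056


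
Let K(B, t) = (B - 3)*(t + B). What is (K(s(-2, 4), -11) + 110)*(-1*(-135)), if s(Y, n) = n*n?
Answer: 23625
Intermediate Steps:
s(Y, n) = n²
K(B, t) = (-3 + B)*(B + t)
(K(s(-2, 4), -11) + 110)*(-1*(-135)) = (((4²)² - 3*4² - 3*(-11) + 4²*(-11)) + 110)*(-1*(-135)) = ((16² - 3*16 + 33 + 16*(-11)) + 110)*135 = ((256 - 48 + 33 - 176) + 110)*135 = (65 + 110)*135 = 175*135 = 23625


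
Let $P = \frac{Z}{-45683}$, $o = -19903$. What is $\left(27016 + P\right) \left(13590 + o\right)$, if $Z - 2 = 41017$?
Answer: $- \frac{708278948047}{4153} \approx -1.7055 \cdot 10^{8}$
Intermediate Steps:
$Z = 41019$ ($Z = 2 + 41017 = 41019$)
$P = - \frac{3729}{4153}$ ($P = \frac{41019}{-45683} = 41019 \left(- \frac{1}{45683}\right) = - \frac{3729}{4153} \approx -0.89791$)
$\left(27016 + P\right) \left(13590 + o\right) = \left(27016 - \frac{3729}{4153}\right) \left(13590 - 19903\right) = \frac{112193719}{4153} \left(-6313\right) = - \frac{708278948047}{4153}$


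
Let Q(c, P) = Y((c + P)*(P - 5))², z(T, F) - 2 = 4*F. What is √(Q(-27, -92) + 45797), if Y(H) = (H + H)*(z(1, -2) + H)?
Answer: √70938690597930921 ≈ 2.6634e+8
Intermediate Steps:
z(T, F) = 2 + 4*F
Y(H) = 2*H*(-6 + H) (Y(H) = (H + H)*((2 + 4*(-2)) + H) = (2*H)*((2 - 8) + H) = (2*H)*(-6 + H) = 2*H*(-6 + H))
Q(c, P) = 4*(-6 + (-5 + P)*(P + c))²*(-5 + P)²*(P + c)² (Q(c, P) = (2*((c + P)*(P - 5))*(-6 + (c + P)*(P - 5)))² = (2*((P + c)*(-5 + P))*(-6 + (P + c)*(-5 + P)))² = (2*((-5 + P)*(P + c))*(-6 + (-5 + P)*(P + c)))² = (2*(-6 + (-5 + P)*(P + c))*(-5 + P)*(P + c))² = 4*(-6 + (-5 + P)*(P + c))²*(-5 + P)²*(P + c)²)
√(Q(-27, -92) + 45797) = √(4*((-92)² - 5*(-92) - 5*(-27) - 92*(-27))²*(6 - 1*(-92)² + 5*(-92) + 5*(-27) - 1*(-92)*(-27))² + 45797) = √(4*(8464 + 460 + 135 + 2484)²*(6 - 1*8464 - 460 - 135 - 2484)² + 45797) = √(4*11543²*(6 - 8464 - 460 - 135 - 2484)² + 45797) = √(4*133240849*(-11537)² + 45797) = √(4*133240849*133102369 + 45797) = √(70938690597885124 + 45797) = √70938690597930921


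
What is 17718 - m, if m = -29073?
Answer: 46791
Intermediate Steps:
17718 - m = 17718 - 1*(-29073) = 17718 + 29073 = 46791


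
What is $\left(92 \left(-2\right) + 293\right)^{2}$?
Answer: $11881$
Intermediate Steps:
$\left(92 \left(-2\right) + 293\right)^{2} = \left(-184 + 293\right)^{2} = 109^{2} = 11881$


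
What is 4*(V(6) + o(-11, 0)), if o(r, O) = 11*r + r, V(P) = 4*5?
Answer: -448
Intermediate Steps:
V(P) = 20
o(r, O) = 12*r
4*(V(6) + o(-11, 0)) = 4*(20 + 12*(-11)) = 4*(20 - 132) = 4*(-112) = -448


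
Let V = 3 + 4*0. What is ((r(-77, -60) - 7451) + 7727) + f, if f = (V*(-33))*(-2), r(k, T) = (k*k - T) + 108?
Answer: 6571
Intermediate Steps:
V = 3 (V = 3 + 0 = 3)
r(k, T) = 108 + k² - T (r(k, T) = (k² - T) + 108 = 108 + k² - T)
f = 198 (f = (3*(-33))*(-2) = -99*(-2) = 198)
((r(-77, -60) - 7451) + 7727) + f = (((108 + (-77)² - 1*(-60)) - 7451) + 7727) + 198 = (((108 + 5929 + 60) - 7451) + 7727) + 198 = ((6097 - 7451) + 7727) + 198 = (-1354 + 7727) + 198 = 6373 + 198 = 6571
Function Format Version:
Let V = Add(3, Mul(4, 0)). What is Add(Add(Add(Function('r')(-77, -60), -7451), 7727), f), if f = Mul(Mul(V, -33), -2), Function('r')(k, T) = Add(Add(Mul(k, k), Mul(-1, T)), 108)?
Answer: 6571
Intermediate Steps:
V = 3 (V = Add(3, 0) = 3)
Function('r')(k, T) = Add(108, Pow(k, 2), Mul(-1, T)) (Function('r')(k, T) = Add(Add(Pow(k, 2), Mul(-1, T)), 108) = Add(108, Pow(k, 2), Mul(-1, T)))
f = 198 (f = Mul(Mul(3, -33), -2) = Mul(-99, -2) = 198)
Add(Add(Add(Function('r')(-77, -60), -7451), 7727), f) = Add(Add(Add(Add(108, Pow(-77, 2), Mul(-1, -60)), -7451), 7727), 198) = Add(Add(Add(Add(108, 5929, 60), -7451), 7727), 198) = Add(Add(Add(6097, -7451), 7727), 198) = Add(Add(-1354, 7727), 198) = Add(6373, 198) = 6571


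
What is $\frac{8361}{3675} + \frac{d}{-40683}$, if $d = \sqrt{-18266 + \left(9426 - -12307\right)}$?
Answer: $\frac{2787}{1225} - \frac{\sqrt{3467}}{40683} \approx 2.2737$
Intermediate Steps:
$d = \sqrt{3467}$ ($d = \sqrt{-18266 + \left(9426 + 12307\right)} = \sqrt{-18266 + 21733} = \sqrt{3467} \approx 58.881$)
$\frac{8361}{3675} + \frac{d}{-40683} = \frac{8361}{3675} + \frac{\sqrt{3467}}{-40683} = 8361 \cdot \frac{1}{3675} + \sqrt{3467} \left(- \frac{1}{40683}\right) = \frac{2787}{1225} - \frac{\sqrt{3467}}{40683}$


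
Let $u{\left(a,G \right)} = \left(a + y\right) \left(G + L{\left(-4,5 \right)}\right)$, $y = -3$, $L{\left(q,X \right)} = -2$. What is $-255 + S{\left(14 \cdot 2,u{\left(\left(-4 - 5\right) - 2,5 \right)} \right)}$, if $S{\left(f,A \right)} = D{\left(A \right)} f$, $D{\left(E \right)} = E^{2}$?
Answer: $49137$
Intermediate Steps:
$u{\left(a,G \right)} = \left(-3 + a\right) \left(-2 + G\right)$ ($u{\left(a,G \right)} = \left(a - 3\right) \left(G - 2\right) = \left(-3 + a\right) \left(-2 + G\right)$)
$S{\left(f,A \right)} = f A^{2}$ ($S{\left(f,A \right)} = A^{2} f = f A^{2}$)
$-255 + S{\left(14 \cdot 2,u{\left(\left(-4 - 5\right) - 2,5 \right)} \right)} = -255 + 14 \cdot 2 \left(6 - 15 - 2 \left(\left(-4 - 5\right) - 2\right) + 5 \left(\left(-4 - 5\right) - 2\right)\right)^{2} = -255 + 28 \left(6 - 15 - 2 \left(-9 - 2\right) + 5 \left(-9 - 2\right)\right)^{2} = -255 + 28 \left(6 - 15 - -22 + 5 \left(-11\right)\right)^{2} = -255 + 28 \left(6 - 15 + 22 - 55\right)^{2} = -255 + 28 \left(-42\right)^{2} = -255 + 28 \cdot 1764 = -255 + 49392 = 49137$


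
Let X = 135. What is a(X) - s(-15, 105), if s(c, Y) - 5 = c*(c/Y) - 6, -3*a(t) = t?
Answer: -323/7 ≈ -46.143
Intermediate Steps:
a(t) = -t/3
s(c, Y) = -1 + c**2/Y (s(c, Y) = 5 + (c*(c/Y) - 6) = 5 + (c**2/Y - 6) = 5 + (-6 + c**2/Y) = -1 + c**2/Y)
a(X) - s(-15, 105) = -1/3*135 - ((-15)**2 - 1*105)/105 = -45 - (225 - 105)/105 = -45 - 120/105 = -45 - 1*8/7 = -45 - 8/7 = -323/7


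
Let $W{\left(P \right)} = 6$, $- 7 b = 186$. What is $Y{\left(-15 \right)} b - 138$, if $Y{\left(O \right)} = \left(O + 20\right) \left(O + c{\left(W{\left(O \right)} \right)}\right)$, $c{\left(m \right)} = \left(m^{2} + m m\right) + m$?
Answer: $-8508$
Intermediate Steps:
$b = - \frac{186}{7}$ ($b = \left(- \frac{1}{7}\right) 186 = - \frac{186}{7} \approx -26.571$)
$c{\left(m \right)} = m + 2 m^{2}$ ($c{\left(m \right)} = \left(m^{2} + m^{2}\right) + m = 2 m^{2} + m = m + 2 m^{2}$)
$Y{\left(O \right)} = \left(20 + O\right) \left(78 + O\right)$ ($Y{\left(O \right)} = \left(O + 20\right) \left(O + 6 \left(1 + 2 \cdot 6\right)\right) = \left(20 + O\right) \left(O + 6 \left(1 + 12\right)\right) = \left(20 + O\right) \left(O + 6 \cdot 13\right) = \left(20 + O\right) \left(O + 78\right) = \left(20 + O\right) \left(78 + O\right)$)
$Y{\left(-15 \right)} b - 138 = \left(1560 + \left(-15\right)^{2} + 98 \left(-15\right)\right) \left(- \frac{186}{7}\right) - 138 = \left(1560 + 225 - 1470\right) \left(- \frac{186}{7}\right) - 138 = 315 \left(- \frac{186}{7}\right) - 138 = -8370 - 138 = -8508$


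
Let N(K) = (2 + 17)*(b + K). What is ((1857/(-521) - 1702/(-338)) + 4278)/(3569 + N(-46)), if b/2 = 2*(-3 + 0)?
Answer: 376803160/217216883 ≈ 1.7347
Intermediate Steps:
b = -12 (b = 2*(2*(-3 + 0)) = 2*(2*(-3)) = 2*(-6) = -12)
N(K) = -228 + 19*K (N(K) = (2 + 17)*(-12 + K) = 19*(-12 + K) = -228 + 19*K)
((1857/(-521) - 1702/(-338)) + 4278)/(3569 + N(-46)) = ((1857/(-521) - 1702/(-338)) + 4278)/(3569 + (-228 + 19*(-46))) = ((1857*(-1/521) - 1702*(-1/338)) + 4278)/(3569 + (-228 - 874)) = ((-1857/521 + 851/169) + 4278)/(3569 - 1102) = (129538/88049 + 4278)/2467 = (376803160/88049)*(1/2467) = 376803160/217216883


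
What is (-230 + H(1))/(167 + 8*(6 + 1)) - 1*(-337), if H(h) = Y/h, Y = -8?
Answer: 74913/223 ≈ 335.93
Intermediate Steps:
H(h) = -8/h
(-230 + H(1))/(167 + 8*(6 + 1)) - 1*(-337) = (-230 - 8/1)/(167 + 8*(6 + 1)) - 1*(-337) = (-230 - 8*1)/(167 + 8*7) + 337 = (-230 - 8)/(167 + 56) + 337 = -238/223 + 337 = 74913/223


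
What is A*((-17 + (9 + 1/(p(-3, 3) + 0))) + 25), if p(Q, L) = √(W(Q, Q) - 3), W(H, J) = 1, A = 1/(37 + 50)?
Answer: 17/87 - I*√2/174 ≈ 0.1954 - 0.0081277*I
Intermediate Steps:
A = 1/87 ≈ 0.011494
p(Q, L) = I*√2 (p(Q, L) = √(1 - 3) = √(-2) = I*√2)
A*((-17 + (9 + 1/(p(-3, 3) + 0))) + 25) = ((-17 + (9 + 1/(I*√2 + 0))) + 25)/87 = ((-17 + (9 + 1/(I*√2))) + 25)/87 = ((-17 + (9 - I*√2/2)) + 25)/87 = ((-8 - I*√2/2) + 25)/87 = (17 - I*√2/2)/87 = 17/87 - I*√2/174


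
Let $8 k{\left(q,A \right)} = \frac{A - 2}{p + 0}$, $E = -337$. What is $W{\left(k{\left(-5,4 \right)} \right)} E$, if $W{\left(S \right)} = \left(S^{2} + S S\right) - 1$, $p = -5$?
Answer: $\frac{67063}{200} \approx 335.31$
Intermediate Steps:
$k{\left(q,A \right)} = \frac{1}{20} - \frac{A}{40}$ ($k{\left(q,A \right)} = \frac{\left(A - 2\right) \frac{1}{-5 + 0}}{8} = \frac{\left(-2 + A\right) \frac{1}{-5}}{8} = \frac{\left(-2 + A\right) \left(- \frac{1}{5}\right)}{8} = \frac{\frac{2}{5} - \frac{A}{5}}{8} = \frac{1}{20} - \frac{A}{40}$)
$W{\left(S \right)} = -1 + 2 S^{2}$ ($W{\left(S \right)} = \left(S^{2} + S^{2}\right) - 1 = 2 S^{2} - 1 = -1 + 2 S^{2}$)
$W{\left(k{\left(-5,4 \right)} \right)} E = \left(-1 + 2 \left(\frac{1}{20} - \frac{1}{10}\right)^{2}\right) \left(-337\right) = \left(-1 + 2 \left(- \frac{1}{20}\right)^{2}\right) \left(-337\right) = \left(-1 + 2 \cdot \frac{1}{400}\right) \left(-337\right) = \left(-1 + \frac{1}{200}\right) \left(-337\right) = \left(- \frac{199}{200}\right) \left(-337\right) = \frac{67063}{200}$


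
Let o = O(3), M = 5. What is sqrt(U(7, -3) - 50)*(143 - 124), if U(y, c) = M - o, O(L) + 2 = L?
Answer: 19*I*sqrt(46) ≈ 128.86*I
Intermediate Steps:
O(L) = -2 + L
o = 1 (o = -2 + 3 = 1)
U(y, c) = 4 (U(y, c) = 5 - 1*1 = 5 - 1 = 4)
sqrt(U(7, -3) - 50)*(143 - 124) = sqrt(4 - 50)*(143 - 124) = sqrt(-46)*19 = (I*sqrt(46))*19 = 19*I*sqrt(46)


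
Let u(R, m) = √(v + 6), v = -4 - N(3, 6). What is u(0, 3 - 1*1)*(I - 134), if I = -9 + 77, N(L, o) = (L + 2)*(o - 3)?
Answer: -66*I*√13 ≈ -237.97*I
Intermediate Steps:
N(L, o) = (-3 + o)*(2 + L) (N(L, o) = (2 + L)*(-3 + o) = (-3 + o)*(2 + L))
I = 68
v = -19 (v = -4 - (-6 - 3*3 + 2*6 + 3*6) = -4 - (-6 - 9 + 12 + 18) = -4 - 1*15 = -4 - 15 = -19)
u(R, m) = I*√13 (u(R, m) = √(-19 + 6) = √(-13) = I*√13)
u(0, 3 - 1*1)*(I - 134) = (I*√13)*(68 - 134) = (I*√13)*(-66) = -66*I*√13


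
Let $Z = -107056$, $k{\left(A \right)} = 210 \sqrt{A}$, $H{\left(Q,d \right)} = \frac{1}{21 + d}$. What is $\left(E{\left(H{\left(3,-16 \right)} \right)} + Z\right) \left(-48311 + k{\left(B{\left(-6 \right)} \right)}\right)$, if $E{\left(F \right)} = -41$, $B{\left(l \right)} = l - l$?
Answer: $5173963167$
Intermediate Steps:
$B{\left(l \right)} = 0$
$\left(E{\left(H{\left(3,-16 \right)} \right)} + Z\right) \left(-48311 + k{\left(B{\left(-6 \right)} \right)}\right) = \left(-41 - 107056\right) \left(-48311 + 210 \sqrt{0}\right) = - 107097 \left(-48311 + 210 \cdot 0\right) = - 107097 \left(-48311 + 0\right) = \left(-107097\right) \left(-48311\right) = 5173963167$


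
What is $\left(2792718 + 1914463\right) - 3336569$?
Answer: $1370612$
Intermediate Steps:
$\left(2792718 + 1914463\right) - 3336569 = 4707181 - 3336569 = 1370612$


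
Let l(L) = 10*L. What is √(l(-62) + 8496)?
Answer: 2*√1969 ≈ 88.747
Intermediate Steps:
√(l(-62) + 8496) = √(10*(-62) + 8496) = √(-620 + 8496) = √7876 = 2*√1969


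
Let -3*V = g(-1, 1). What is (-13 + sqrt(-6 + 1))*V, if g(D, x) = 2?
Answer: 26/3 - 2*I*sqrt(5)/3 ≈ 8.6667 - 1.4907*I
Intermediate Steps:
V = -2/3 (V = -1/3*2 = -2/3 ≈ -0.66667)
(-13 + sqrt(-6 + 1))*V = (-13 + sqrt(-6 + 1))*(-2/3) = (-13 + sqrt(-5))*(-2/3) = (-13 + I*sqrt(5))*(-2/3) = 26/3 - 2*I*sqrt(5)/3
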